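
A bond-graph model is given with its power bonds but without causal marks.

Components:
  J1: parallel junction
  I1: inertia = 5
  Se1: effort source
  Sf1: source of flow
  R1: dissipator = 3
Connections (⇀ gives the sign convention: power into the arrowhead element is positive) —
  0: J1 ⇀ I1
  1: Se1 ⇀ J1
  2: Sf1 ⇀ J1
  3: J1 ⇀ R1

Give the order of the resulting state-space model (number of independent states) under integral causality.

bond 1 |J1  (Se1: effort source, stroke at far end)
bond 2 |Sf1  (Sf1: flow source, stroke at near end)
bond 0 |I1  (J1: bond 1 brought effort, rest push out)
bond 3 |R1  (common-e at J1 fixed by 1)

1  (I1 all integral)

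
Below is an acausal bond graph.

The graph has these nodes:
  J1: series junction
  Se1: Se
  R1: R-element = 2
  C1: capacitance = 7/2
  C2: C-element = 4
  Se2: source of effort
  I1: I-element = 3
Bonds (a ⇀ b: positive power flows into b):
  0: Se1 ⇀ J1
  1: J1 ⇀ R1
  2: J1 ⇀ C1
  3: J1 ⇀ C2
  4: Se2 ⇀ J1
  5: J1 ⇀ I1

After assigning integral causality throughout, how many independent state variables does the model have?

bond 0 stroke at J1  (Se1 (Se) sets effort on bond)
bond 4 stroke at J1  (source Se2 imposes e)
bond 2 stroke at J1  (prefer integral on C1)
bond 3 stroke at J1  (C2 integral (e out))
bond 5 stroke at I1  (I1 outputs flow p/I1)
bond 1 stroke at J1  (J1 flow already set via bond 5)

3  (C1, C2, I1 all integral)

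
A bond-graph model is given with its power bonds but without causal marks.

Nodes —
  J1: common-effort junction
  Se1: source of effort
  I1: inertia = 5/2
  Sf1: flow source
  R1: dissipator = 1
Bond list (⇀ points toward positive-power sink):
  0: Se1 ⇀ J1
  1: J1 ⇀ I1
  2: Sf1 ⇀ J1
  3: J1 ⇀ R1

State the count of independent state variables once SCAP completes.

1  (I1 all integral)

#0 →J1  (source Se1 imposes e)
#2 →Sf1  (Sf1 fixes flow; stroke at Sf1)
#1 →I1  (0-jn J1 has e-setter on 0)
#3 →R1  (0-jn J1 has e-setter on 0)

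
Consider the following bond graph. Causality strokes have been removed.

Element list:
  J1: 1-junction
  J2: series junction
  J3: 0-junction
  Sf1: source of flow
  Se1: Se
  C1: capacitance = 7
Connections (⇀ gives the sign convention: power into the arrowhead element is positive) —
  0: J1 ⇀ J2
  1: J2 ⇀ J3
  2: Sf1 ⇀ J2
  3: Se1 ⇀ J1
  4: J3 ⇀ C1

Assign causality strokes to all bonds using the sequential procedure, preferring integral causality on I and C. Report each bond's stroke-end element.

#2 |Sf1  (Sf1 (Sf) sets flow on bond)
#3 |J1  (source Se1 imposes e)
#0 |J2  (J1 needs exactly one f-in)
#1 |J2  (1-jn J2 has f-setter on 2)
#4 |J3  (closing 0-jn rule on J3)

β0 stroke→J2
β1 stroke→J2
β2 stroke→Sf1
β3 stroke→J1
β4 stroke→J3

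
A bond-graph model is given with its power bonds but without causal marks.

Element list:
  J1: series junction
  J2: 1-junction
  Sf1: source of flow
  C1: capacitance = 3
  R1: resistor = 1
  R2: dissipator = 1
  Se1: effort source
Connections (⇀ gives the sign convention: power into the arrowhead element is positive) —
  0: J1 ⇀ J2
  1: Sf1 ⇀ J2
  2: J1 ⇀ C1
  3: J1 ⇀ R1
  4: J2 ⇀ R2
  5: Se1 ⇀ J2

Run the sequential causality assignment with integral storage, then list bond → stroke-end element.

b1 stroke at Sf1  (Sf1: flow source, stroke at near end)
b5 stroke at J2  (Se1 (Se) sets effort on bond)
b0 stroke at J2  (1-jn J2 has f-setter on 1)
b4 stroke at J2  (J2 flow already set via bond 1)
b2 stroke at J1  (J1: bond 0 brought flow, rest push out)
b3 stroke at J1  (J1 flow already set via bond 0)

β0 stroke→J2
β1 stroke→Sf1
β2 stroke→J1
β3 stroke→J1
β4 stroke→J2
β5 stroke→J2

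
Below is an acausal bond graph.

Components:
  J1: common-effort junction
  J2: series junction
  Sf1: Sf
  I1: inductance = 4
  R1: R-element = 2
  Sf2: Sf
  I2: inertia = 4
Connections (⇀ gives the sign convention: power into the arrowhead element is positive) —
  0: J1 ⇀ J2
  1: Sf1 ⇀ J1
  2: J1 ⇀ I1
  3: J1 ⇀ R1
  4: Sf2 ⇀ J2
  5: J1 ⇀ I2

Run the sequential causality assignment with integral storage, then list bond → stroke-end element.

#0 →J2
#1 →Sf1
#2 →I1
#3 →J1
#4 →Sf2
#5 →I2

b1 →Sf1  (Sf1 fixes flow; stroke at Sf1)
b4 →Sf2  (Sf2: flow source, stroke at near end)
b0 →J2  (1-jn J2 has f-setter on 4)
b2 →I1  (I1 outputs flow p/I1)
b5 →I2  (I2: I, integral causality)
b3 →J1  (J1 needs exactly one e-in)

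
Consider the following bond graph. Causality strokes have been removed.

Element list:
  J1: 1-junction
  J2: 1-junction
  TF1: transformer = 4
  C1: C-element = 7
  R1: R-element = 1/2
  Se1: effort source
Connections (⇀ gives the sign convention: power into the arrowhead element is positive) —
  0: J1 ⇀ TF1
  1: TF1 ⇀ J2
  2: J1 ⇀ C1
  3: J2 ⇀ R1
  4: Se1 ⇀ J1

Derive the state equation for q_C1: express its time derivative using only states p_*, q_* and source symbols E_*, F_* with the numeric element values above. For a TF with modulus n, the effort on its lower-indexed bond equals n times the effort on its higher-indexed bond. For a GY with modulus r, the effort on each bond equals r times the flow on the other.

#4 |J1  (Se1 fixes effort; stroke away)
#2 |J1  (prefer integral on C1)
#0 |TF1  (J1 needs exactly one f-in)
#1 |J2  (TF1: transformer flips bond 0)
#3 |R1  (closing 1-jn rule on J2)

dq_C1/dt = E_Se1/8 - q_C1/56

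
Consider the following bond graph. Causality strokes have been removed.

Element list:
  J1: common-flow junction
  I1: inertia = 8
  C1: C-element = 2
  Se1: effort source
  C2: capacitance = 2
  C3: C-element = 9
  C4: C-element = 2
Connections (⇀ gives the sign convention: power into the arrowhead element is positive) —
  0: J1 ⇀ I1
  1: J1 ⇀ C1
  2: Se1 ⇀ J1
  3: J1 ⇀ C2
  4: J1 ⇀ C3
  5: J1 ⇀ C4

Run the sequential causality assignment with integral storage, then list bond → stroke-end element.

#2 stroke→J1  (Se1: effort source, stroke at far end)
#0 stroke→I1  (I1 outputs flow p/I1)
#1 stroke→J1  (common-f at J1 fixed by 0)
#3 stroke→J1  (1-jn J1 has f-setter on 0)
#4 stroke→J1  (J1 flow already set via bond 0)
#5 stroke→J1  (common-f at J1 fixed by 0)

#0 stroke→I1
#1 stroke→J1
#2 stroke→J1
#3 stroke→J1
#4 stroke→J1
#5 stroke→J1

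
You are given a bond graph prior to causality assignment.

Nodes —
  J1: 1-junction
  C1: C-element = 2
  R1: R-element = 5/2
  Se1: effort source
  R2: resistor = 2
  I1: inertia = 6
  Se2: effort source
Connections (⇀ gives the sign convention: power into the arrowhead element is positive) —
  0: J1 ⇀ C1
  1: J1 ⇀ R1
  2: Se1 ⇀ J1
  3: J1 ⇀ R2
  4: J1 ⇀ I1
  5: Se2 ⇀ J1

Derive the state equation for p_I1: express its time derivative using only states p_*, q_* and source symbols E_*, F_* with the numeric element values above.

dp_I1/dt = E_Se1 + E_Se2 - 3*p_I1/4 - q_C1/2

#2 stroke at J1  (Se1 fixes effort; stroke away)
#5 stroke at J1  (Se2: effort source, stroke at far end)
#0 stroke at J1  (prefer integral on C1)
#4 stroke at I1  (I1 outputs flow p/I1)
#1 stroke at J1  (1-jn J1 has f-setter on 4)
#3 stroke at J1  (1-jn J1 has f-setter on 4)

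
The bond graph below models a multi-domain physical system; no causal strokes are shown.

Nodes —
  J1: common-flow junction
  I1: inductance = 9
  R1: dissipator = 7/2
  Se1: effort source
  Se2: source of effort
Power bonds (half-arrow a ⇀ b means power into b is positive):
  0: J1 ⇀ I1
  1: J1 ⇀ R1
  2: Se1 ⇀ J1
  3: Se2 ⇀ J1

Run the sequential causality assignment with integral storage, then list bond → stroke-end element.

#2 |J1  (Se1 fixes effort; stroke away)
#3 |J1  (Se2: effort source, stroke at far end)
#0 |I1  (I1 integral (f out))
#1 |J1  (J1: bond 0 brought flow, rest push out)

b0 →I1
b1 →J1
b2 →J1
b3 →J1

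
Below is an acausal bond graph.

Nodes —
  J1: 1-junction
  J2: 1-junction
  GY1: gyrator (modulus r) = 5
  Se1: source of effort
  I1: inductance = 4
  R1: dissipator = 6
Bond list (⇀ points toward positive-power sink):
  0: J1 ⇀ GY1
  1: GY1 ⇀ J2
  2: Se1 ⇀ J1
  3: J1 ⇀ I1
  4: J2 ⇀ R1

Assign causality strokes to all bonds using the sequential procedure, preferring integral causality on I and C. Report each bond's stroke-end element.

b0 stroke→J1
b1 stroke→J2
b2 stroke→J1
b3 stroke→I1
b4 stroke→R1

β2 stroke at J1  (Se1 (Se) sets effort on bond)
β3 stroke at I1  (I1 outputs flow p/I1)
β0 stroke at J1  (1-jn J1 has f-setter on 3)
β1 stroke at J2  (GY1 both-in/both-out from 0)
β4 stroke at R1  (J2 needs exactly one f-in)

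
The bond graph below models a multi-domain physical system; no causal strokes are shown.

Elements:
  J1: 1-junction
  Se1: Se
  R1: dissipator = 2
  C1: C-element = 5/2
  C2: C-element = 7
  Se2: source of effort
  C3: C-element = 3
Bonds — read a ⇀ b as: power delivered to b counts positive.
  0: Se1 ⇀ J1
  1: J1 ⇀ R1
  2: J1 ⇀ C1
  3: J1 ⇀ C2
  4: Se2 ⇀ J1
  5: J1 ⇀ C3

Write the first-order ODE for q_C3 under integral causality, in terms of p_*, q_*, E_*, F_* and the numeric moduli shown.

β0 |J1  (Se1 fixes effort; stroke away)
β4 |J1  (source Se2 imposes e)
β2 |J1  (C1: C, integral causality)
β3 |J1  (prefer integral on C2)
β5 |J1  (C3: C, integral causality)
β1 |R1  (only one flow-in slot at J1)

dq_C3/dt = E_Se1/2 + E_Se2/2 - q_C1/5 - q_C2/14 - q_C3/6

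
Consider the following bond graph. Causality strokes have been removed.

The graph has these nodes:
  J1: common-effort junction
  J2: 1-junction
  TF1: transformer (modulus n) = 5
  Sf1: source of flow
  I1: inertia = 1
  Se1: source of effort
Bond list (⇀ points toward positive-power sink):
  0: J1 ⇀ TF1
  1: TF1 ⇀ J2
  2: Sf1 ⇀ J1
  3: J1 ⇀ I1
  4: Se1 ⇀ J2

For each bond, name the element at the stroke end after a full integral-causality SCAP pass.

b2 |Sf1  (Sf1 fixes flow; stroke at Sf1)
b4 |J2  (Se1 fixes effort; stroke away)
b1 |TF1  (closing 1-jn rule on J2)
b0 |J1  (through TF1, causality passes straight; one stroke at TF1)
b3 |I1  (J1 effort already set via bond 0)

β0 →J1
β1 →TF1
β2 →Sf1
β3 →I1
β4 →J2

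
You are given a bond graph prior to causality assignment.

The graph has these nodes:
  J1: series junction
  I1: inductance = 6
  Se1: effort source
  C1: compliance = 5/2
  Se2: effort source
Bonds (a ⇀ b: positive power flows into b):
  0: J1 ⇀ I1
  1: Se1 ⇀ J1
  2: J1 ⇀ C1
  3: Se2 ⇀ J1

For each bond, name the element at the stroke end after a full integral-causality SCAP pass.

#0 stroke at I1
#1 stroke at J1
#2 stroke at J1
#3 stroke at J1

bond 1 |J1  (Se1 (Se) sets effort on bond)
bond 3 |J1  (Se2 fixes effort; stroke away)
bond 0 |I1  (I1 integral (f out))
bond 2 |J1  (J1: bond 0 brought flow, rest push out)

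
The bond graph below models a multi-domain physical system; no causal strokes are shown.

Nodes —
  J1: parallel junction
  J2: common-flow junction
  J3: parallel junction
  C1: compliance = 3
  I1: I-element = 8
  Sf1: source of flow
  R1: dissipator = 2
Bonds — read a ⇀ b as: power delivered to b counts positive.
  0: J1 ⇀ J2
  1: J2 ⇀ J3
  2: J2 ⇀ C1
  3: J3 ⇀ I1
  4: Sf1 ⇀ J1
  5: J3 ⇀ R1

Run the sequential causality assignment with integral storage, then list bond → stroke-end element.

b0 →J1
b1 →J2
b2 →J2
b3 →I1
b4 →Sf1
b5 →J3

#4 →Sf1  (Sf1 fixes flow; stroke at Sf1)
#0 →J1  (only one effort-in slot at J1)
#1 →J2  (common-f at J2 fixed by 0)
#2 →J2  (J2: bond 0 brought flow, rest push out)
#3 →I1  (I1: I, integral causality)
#5 →J3  (J3 needs exactly one e-in)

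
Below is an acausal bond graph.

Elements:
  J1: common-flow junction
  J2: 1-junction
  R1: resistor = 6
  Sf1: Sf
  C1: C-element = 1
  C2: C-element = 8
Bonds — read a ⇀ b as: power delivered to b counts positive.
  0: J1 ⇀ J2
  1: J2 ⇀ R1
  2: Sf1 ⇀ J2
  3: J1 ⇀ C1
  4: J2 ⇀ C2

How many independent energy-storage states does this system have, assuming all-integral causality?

2  (C1, C2 all integral)

b2 stroke at Sf1  (Sf1: flow source, stroke at near end)
b0 stroke at J2  (1-jn J2 has f-setter on 2)
b1 stroke at J2  (J2 flow already set via bond 2)
b4 stroke at J2  (J2: bond 2 brought flow, rest push out)
b3 stroke at J1  (J1 flow already set via bond 0)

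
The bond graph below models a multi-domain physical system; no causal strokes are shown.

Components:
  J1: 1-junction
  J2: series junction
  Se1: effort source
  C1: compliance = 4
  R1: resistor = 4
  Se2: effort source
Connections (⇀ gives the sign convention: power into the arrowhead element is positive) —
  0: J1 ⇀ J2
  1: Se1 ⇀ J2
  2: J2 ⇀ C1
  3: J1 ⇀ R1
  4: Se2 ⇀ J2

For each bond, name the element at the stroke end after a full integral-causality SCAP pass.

b1 |J2  (Se1 fixes effort; stroke away)
b4 |J2  (source Se2 imposes e)
b2 |J2  (C1: C, integral causality)
b0 |J1  (only one flow-in slot at J2)
b3 |R1  (J1: last free bond brings flow in)

#0 |J1
#1 |J2
#2 |J2
#3 |R1
#4 |J2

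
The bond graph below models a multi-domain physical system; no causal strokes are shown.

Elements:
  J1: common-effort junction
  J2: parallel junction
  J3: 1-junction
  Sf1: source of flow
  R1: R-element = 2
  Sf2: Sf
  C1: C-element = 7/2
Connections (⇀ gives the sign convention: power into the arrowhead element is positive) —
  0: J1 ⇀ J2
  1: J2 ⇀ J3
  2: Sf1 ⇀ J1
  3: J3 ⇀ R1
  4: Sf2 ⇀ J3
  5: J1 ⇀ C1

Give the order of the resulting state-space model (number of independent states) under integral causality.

1  (C1 all integral)

b2 →Sf1  (Sf1 (Sf) sets flow on bond)
b4 →Sf2  (Sf2: flow source, stroke at near end)
b1 →J3  (common-f at J3 fixed by 4)
b3 →J3  (J3: bond 4 brought flow, rest push out)
b0 →J2  (J2: last free bond brings effort in)
b5 →J1  (only one effort-in slot at J1)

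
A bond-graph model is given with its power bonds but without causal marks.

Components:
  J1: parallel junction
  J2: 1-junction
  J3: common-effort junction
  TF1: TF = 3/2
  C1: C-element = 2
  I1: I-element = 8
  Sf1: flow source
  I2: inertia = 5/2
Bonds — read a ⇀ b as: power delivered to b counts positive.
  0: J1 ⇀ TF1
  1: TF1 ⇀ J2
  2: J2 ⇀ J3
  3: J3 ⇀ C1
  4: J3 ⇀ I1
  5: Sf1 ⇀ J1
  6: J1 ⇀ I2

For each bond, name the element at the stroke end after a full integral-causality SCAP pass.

#5 stroke at Sf1  (source Sf1 imposes f)
#3 stroke at J3  (C1 integral (e out))
#2 stroke at J2  (0-jn J3 has e-setter on 3)
#4 stroke at I1  (J3 effort already set via bond 3)
#1 stroke at TF1  (J2 needs exactly one f-in)
#0 stroke at J1  (TF TF1: opposite of bond 1)
#6 stroke at I2  (0-jn J1 has e-setter on 0)

β0 |J1
β1 |TF1
β2 |J2
β3 |J3
β4 |I1
β5 |Sf1
β6 |I2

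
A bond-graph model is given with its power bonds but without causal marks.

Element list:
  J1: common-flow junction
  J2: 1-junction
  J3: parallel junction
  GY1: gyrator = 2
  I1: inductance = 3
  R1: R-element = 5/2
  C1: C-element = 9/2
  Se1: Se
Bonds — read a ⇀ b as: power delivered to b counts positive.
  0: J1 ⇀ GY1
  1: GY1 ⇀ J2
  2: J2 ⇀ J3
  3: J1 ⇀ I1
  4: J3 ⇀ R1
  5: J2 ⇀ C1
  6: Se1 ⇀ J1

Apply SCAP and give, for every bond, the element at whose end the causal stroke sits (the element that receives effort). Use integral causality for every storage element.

β0 →J1
β1 →J2
β2 →J3
β3 →I1
β4 →R1
β5 →J2
β6 →J1

b6 |J1  (source Se1 imposes e)
b3 |I1  (I1 outputs flow p/I1)
b0 |J1  (1-jn J1 has f-setter on 3)
b1 |J2  (through GY1, causality inverts; strokes same side of GY1)
b5 |J2  (C1 integral (e out))
b2 |J3  (only one flow-in slot at J2)
b4 |R1  (J3: bond 2 brought effort, rest push out)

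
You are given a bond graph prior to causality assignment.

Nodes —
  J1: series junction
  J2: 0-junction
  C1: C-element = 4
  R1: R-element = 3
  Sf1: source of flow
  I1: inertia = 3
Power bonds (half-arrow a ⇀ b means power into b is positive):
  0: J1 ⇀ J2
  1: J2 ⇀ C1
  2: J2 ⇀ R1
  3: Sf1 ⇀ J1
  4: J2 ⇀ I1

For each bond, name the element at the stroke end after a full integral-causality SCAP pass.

#0 →J1
#1 →J2
#2 →R1
#3 →Sf1
#4 →I1

bond 3 stroke at Sf1  (source Sf1 imposes f)
bond 0 stroke at J1  (J1 flow already set via bond 3)
bond 1 stroke at J2  (C1 integral (e out))
bond 2 stroke at R1  (J2 effort already set via bond 1)
bond 4 stroke at I1  (0-jn J2 has e-setter on 1)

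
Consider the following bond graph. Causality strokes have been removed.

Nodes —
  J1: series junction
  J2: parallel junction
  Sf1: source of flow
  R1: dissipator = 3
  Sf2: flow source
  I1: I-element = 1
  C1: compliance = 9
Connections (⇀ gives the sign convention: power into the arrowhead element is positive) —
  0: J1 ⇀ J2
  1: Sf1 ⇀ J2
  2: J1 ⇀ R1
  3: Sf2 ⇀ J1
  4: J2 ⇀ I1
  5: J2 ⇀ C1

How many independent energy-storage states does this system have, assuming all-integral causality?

#1 stroke→Sf1  (source Sf1 imposes f)
#3 stroke→Sf2  (Sf2 (Sf) sets flow on bond)
#0 stroke→J1  (1-jn J1 has f-setter on 3)
#2 stroke→J1  (J1 flow already set via bond 3)
#4 stroke→I1  (I1 outputs flow p/I1)
#5 stroke→J2  (only one effort-in slot at J2)

2  (C1, I1 all integral)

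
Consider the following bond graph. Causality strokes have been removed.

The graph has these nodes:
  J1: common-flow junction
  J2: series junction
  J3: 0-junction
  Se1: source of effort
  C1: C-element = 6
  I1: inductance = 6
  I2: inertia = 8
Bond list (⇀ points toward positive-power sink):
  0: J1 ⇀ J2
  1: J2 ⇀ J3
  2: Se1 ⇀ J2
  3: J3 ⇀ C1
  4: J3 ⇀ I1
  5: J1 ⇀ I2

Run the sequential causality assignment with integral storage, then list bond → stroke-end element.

b0 |J1
b1 |J2
b2 |J2
b3 |J3
b4 |I1
b5 |I2

#2 →J2  (Se1 (Se) sets effort on bond)
#3 →J3  (C1: C, integral causality)
#1 →J2  (common-e at J3 fixed by 3)
#4 →I1  (common-e at J3 fixed by 3)
#0 →J1  (J2: last free bond brings flow in)
#5 →I2  (J1: last free bond brings flow in)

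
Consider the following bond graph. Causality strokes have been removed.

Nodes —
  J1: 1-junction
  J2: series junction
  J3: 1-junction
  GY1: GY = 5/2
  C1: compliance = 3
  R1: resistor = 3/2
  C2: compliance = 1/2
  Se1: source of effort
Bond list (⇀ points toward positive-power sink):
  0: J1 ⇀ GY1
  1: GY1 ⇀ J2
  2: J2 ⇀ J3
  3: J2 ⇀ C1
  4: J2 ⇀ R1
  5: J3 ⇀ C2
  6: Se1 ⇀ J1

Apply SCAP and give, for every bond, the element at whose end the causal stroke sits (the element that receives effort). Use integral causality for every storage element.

b6 |J1  (Se1 fixes effort; stroke away)
b0 |GY1  (J1: last free bond brings flow in)
b1 |GY1  (through GY1, causality inverts; strokes same side of GY1)
b2 |J2  (J2 flow already set via bond 1)
b3 |J2  (1-jn J2 has f-setter on 1)
b4 |J2  (J2 flow already set via bond 1)
b5 |J3  (J3: bond 2 brought flow, rest push out)

β0 →GY1
β1 →GY1
β2 →J2
β3 →J2
β4 →J2
β5 →J3
β6 →J1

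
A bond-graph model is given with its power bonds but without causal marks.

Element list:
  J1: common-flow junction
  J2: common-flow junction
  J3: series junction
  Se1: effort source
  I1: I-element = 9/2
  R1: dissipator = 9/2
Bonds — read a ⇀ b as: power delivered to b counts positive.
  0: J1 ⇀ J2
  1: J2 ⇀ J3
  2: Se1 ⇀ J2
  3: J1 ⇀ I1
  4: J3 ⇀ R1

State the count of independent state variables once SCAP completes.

β2 →J2  (Se1 (Se) sets effort on bond)
β3 →I1  (I1 outputs flow p/I1)
β0 →J1  (J1 flow already set via bond 3)
β1 →J2  (common-f at J2 fixed by 0)
β4 →J3  (J3 flow already set via bond 1)

1  (I1 all integral)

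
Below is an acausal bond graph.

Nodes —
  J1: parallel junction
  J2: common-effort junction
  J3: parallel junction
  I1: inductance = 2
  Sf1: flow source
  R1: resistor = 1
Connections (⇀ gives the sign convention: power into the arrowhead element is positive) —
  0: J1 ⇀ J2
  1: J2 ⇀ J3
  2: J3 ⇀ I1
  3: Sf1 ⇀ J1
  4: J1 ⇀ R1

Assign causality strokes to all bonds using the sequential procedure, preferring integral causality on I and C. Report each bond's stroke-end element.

b3 stroke at Sf1  (source Sf1 imposes f)
b2 stroke at I1  (I1 outputs flow p/I1)
b1 stroke at J3  (J3 needs exactly one e-in)
b0 stroke at J2  (only one effort-in slot at J2)
b4 stroke at J1  (J1 needs exactly one e-in)

b0 →J2
b1 →J3
b2 →I1
b3 →Sf1
b4 →J1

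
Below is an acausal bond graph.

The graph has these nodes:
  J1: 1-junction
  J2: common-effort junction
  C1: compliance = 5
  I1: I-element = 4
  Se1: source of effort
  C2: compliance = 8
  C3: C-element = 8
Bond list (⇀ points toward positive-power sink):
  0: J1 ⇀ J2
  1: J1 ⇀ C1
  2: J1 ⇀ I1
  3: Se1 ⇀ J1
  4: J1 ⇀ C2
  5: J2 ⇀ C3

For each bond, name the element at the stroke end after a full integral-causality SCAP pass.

#0 |J1
#1 |J1
#2 |I1
#3 |J1
#4 |J1
#5 |J2

b3 stroke at J1  (Se1: effort source, stroke at far end)
b1 stroke at J1  (C1 integral (e out))
b2 stroke at I1  (prefer integral on I1)
b0 stroke at J1  (common-f at J1 fixed by 2)
b4 stroke at J1  (1-jn J1 has f-setter on 2)
b5 stroke at J2  (J2 needs exactly one e-in)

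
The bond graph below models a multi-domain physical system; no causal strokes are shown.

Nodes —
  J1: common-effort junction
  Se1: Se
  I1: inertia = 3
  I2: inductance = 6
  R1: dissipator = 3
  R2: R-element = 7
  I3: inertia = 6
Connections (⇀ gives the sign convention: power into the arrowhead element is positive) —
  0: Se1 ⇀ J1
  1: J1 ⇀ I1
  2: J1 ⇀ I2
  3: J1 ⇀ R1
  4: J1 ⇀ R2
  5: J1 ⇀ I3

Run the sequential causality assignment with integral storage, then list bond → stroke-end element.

β0 stroke at J1
β1 stroke at I1
β2 stroke at I2
β3 stroke at R1
β4 stroke at R2
β5 stroke at I3

β0 stroke→J1  (Se1: effort source, stroke at far end)
β1 stroke→I1  (J1 effort already set via bond 0)
β2 stroke→I2  (0-jn J1 has e-setter on 0)
β3 stroke→R1  (J1 effort already set via bond 0)
β4 stroke→R2  (0-jn J1 has e-setter on 0)
β5 stroke→I3  (J1 effort already set via bond 0)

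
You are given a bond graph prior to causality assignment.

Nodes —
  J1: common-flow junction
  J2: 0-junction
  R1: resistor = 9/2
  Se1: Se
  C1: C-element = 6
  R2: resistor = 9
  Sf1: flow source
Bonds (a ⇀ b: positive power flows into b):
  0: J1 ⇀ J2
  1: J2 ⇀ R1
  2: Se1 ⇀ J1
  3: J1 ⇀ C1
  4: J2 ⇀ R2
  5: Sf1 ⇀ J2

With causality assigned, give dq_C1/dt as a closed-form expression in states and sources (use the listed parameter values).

dq_C1/dt = E_Se1/3 - F_Sf1 - q_C1/18

#2 stroke→J1  (Se1: effort source, stroke at far end)
#5 stroke→Sf1  (Sf1: flow source, stroke at near end)
#3 stroke→J1  (prefer integral on C1)
#0 stroke→J2  (J1: last free bond brings flow in)
#1 stroke→R1  (common-e at J2 fixed by 0)
#4 stroke→R2  (0-jn J2 has e-setter on 0)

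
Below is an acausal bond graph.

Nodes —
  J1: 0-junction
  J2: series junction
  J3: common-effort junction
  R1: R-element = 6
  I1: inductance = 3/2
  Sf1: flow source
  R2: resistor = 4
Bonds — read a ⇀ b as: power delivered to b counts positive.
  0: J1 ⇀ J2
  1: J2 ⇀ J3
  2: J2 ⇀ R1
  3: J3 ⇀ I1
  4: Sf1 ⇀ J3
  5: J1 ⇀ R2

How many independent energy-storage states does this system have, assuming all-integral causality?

#4 stroke→Sf1  (Sf1: flow source, stroke at near end)
#3 stroke→I1  (I1: I, integral causality)
#1 stroke→J3  (only one effort-in slot at J3)
#0 stroke→J2  (J2 flow already set via bond 1)
#2 stroke→J2  (common-f at J2 fixed by 1)
#5 stroke→J1  (closing 0-jn rule on J1)

1  (I1 all integral)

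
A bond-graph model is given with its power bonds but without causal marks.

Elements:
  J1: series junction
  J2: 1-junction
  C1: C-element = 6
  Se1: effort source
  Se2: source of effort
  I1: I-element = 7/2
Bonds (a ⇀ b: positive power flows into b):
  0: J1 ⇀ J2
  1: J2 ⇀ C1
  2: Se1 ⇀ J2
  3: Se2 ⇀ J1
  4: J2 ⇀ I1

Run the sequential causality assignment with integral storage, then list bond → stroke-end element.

#0 stroke at J2
#1 stroke at J2
#2 stroke at J2
#3 stroke at J1
#4 stroke at I1

#2 stroke at J2  (Se1 fixes effort; stroke away)
#3 stroke at J1  (source Se2 imposes e)
#0 stroke at J2  (J1: last free bond brings flow in)
#1 stroke at J2  (C1 outputs effort q/C1)
#4 stroke at I1  (closing 1-jn rule on J2)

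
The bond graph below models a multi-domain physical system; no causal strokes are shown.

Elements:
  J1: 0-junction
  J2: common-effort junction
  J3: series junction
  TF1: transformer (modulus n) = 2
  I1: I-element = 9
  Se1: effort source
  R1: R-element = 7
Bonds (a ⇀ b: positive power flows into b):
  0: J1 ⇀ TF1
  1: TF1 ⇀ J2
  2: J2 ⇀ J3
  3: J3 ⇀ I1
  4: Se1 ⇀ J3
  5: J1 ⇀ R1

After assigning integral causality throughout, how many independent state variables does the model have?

1  (I1 all integral)

β4 stroke→J3  (Se1 fixes effort; stroke away)
β3 stroke→I1  (I1: I, integral causality)
β2 stroke→J3  (common-f at J3 fixed by 3)
β1 stroke→J2  (J2: last free bond brings effort in)
β0 stroke→TF1  (TF1 one-in-one-out from 1)
β5 stroke→J1  (J1 needs exactly one e-in)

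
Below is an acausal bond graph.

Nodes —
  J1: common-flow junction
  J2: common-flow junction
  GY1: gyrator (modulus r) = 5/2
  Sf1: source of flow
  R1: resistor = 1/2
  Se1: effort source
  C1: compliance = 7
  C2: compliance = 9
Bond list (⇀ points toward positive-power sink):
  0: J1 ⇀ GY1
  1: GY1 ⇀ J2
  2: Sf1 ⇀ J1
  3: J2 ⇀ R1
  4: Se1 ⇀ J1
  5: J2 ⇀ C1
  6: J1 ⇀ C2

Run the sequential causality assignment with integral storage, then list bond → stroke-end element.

bond 2 stroke→Sf1  (Sf1: flow source, stroke at near end)
bond 4 stroke→J1  (Se1 fixes effort; stroke away)
bond 0 stroke→J1  (J1: bond 2 brought flow, rest push out)
bond 6 stroke→J1  (J1 flow already set via bond 2)
bond 1 stroke→J2  (GY1 both-in/both-out from 0)
bond 5 stroke→J2  (C1 integral (e out))
bond 3 stroke→R1  (J2 needs exactly one f-in)

β0 stroke at J1
β1 stroke at J2
β2 stroke at Sf1
β3 stroke at R1
β4 stroke at J1
β5 stroke at J2
β6 stroke at J1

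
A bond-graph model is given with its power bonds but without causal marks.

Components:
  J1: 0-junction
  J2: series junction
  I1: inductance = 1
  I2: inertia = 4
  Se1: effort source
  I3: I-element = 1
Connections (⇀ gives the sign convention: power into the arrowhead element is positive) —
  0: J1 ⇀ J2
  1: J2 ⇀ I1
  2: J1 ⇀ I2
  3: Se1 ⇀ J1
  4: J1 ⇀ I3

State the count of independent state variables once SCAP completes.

3  (I1, I2, I3 all integral)

b3 →J1  (Se1: effort source, stroke at far end)
b0 →J2  (J1 effort already set via bond 3)
b2 →I2  (J1: bond 3 brought effort, rest push out)
b4 →I3  (J1 effort already set via bond 3)
b1 →I1  (J2 needs exactly one f-in)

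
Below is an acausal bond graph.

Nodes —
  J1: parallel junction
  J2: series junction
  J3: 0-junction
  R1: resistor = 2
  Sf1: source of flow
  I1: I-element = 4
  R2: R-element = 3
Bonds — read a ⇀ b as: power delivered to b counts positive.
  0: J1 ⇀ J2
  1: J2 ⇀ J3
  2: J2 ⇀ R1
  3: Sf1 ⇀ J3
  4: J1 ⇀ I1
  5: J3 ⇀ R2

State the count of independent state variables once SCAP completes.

b3 →Sf1  (source Sf1 imposes f)
b4 →I1  (I1: I, integral causality)
b0 →J1  (closing 0-jn rule on J1)
b1 →J2  (common-f at J2 fixed by 0)
b2 →J2  (1-jn J2 has f-setter on 0)
b5 →J3  (J3: last free bond brings effort in)

1  (I1 all integral)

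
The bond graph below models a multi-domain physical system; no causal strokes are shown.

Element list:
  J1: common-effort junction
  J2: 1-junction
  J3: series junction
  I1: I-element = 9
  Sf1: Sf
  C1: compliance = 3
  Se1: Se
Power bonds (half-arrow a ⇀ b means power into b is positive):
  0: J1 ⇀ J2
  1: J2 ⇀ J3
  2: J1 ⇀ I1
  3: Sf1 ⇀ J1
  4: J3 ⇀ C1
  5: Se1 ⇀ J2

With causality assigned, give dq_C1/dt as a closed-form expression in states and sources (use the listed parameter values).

dq_C1/dt = F_Sf1 - p_I1/9

bond 3 |Sf1  (Sf1 fixes flow; stroke at Sf1)
bond 5 |J2  (Se1 (Se) sets effort on bond)
bond 2 |I1  (I1 integral (f out))
bond 0 |J1  (closing 0-jn rule on J1)
bond 1 |J2  (common-f at J2 fixed by 0)
bond 4 |J3  (common-f at J3 fixed by 1)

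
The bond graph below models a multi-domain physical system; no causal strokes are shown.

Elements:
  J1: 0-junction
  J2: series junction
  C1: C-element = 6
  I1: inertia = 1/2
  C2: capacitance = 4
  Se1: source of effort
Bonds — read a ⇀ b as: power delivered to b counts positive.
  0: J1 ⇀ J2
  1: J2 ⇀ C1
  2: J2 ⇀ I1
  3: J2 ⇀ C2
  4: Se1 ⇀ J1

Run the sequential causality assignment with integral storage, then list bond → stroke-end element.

bond 0 →J2
bond 1 →J2
bond 2 →I1
bond 3 →J2
bond 4 →J1

β4 |J1  (Se1 fixes effort; stroke away)
β0 |J2  (common-e at J1 fixed by 4)
β1 |J2  (prefer integral on C1)
β2 |I1  (prefer integral on I1)
β3 |J2  (common-f at J2 fixed by 2)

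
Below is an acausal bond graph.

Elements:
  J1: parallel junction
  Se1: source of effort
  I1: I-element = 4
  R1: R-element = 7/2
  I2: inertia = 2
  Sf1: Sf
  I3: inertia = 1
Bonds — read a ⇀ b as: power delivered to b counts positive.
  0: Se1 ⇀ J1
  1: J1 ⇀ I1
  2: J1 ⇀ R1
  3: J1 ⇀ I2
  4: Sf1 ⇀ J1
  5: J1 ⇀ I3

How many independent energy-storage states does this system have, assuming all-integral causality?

β0 |J1  (Se1: effort source, stroke at far end)
β4 |Sf1  (source Sf1 imposes f)
β1 |I1  (J1 effort already set via bond 0)
β2 |R1  (0-jn J1 has e-setter on 0)
β3 |I2  (J1: bond 0 brought effort, rest push out)
β5 |I3  (common-e at J1 fixed by 0)

3  (I1, I2, I3 all integral)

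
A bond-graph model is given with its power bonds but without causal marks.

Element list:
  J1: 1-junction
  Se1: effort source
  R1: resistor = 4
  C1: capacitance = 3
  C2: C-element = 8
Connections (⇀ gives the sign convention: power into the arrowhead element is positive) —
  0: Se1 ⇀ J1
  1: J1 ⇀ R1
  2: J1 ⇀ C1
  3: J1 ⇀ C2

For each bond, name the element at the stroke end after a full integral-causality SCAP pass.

b0 →J1
b1 →R1
b2 →J1
b3 →J1

b0 stroke at J1  (source Se1 imposes e)
b2 stroke at J1  (C1 integral (e out))
b3 stroke at J1  (C2 outputs effort q/C2)
b1 stroke at R1  (J1: last free bond brings flow in)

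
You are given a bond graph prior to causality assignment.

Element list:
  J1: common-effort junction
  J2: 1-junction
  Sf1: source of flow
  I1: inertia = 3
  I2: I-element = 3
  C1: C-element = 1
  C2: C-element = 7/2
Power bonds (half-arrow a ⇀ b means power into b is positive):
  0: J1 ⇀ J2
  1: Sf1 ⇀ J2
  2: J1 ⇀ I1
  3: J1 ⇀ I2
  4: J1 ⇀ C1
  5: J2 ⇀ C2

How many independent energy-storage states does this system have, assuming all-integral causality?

β1 |Sf1  (source Sf1 imposes f)
β0 |J2  (common-f at J2 fixed by 1)
β5 |J2  (J2 flow already set via bond 1)
β2 |I1  (prefer integral on I1)
β3 |I2  (I2 outputs flow p/I2)
β4 |J1  (J1 needs exactly one e-in)

4  (C1, C2, I1, I2 all integral)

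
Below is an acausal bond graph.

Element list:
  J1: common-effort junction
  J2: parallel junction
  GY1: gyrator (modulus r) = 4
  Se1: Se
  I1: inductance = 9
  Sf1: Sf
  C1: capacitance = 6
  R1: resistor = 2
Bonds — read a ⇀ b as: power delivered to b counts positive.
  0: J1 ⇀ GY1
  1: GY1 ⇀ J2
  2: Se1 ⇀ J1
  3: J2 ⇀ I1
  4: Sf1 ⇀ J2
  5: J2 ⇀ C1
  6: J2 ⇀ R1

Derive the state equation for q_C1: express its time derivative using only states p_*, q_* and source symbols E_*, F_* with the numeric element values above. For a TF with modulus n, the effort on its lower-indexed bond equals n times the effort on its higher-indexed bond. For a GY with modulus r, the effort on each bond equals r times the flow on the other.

#2 →J1  (Se1 fixes effort; stroke away)
#4 →Sf1  (Sf1 (Sf) sets flow on bond)
#0 →GY1  (J1: bond 2 brought effort, rest push out)
#1 →GY1  (GY GY1: same side as bond 0)
#3 →I1  (I1 integral (f out))
#5 →J2  (C1 outputs effort q/C1)
#6 →R1  (common-e at J2 fixed by 5)

dq_C1/dt = E_Se1/4 + F_Sf1 - p_I1/9 - q_C1/12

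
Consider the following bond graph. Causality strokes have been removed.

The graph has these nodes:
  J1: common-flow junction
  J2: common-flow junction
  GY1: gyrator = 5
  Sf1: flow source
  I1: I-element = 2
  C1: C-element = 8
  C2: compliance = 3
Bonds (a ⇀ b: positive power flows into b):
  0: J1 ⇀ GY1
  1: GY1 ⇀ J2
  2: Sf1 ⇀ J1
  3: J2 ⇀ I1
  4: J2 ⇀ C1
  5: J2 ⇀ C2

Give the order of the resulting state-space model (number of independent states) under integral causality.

3  (C1, C2, I1 all integral)

β2 stroke→Sf1  (Sf1 (Sf) sets flow on bond)
β0 stroke→J1  (common-f at J1 fixed by 2)
β1 stroke→J2  (GY1: gyrator matches bond 0)
β3 stroke→I1  (prefer integral on I1)
β4 stroke→J2  (1-jn J2 has f-setter on 3)
β5 stroke→J2  (J2 flow already set via bond 3)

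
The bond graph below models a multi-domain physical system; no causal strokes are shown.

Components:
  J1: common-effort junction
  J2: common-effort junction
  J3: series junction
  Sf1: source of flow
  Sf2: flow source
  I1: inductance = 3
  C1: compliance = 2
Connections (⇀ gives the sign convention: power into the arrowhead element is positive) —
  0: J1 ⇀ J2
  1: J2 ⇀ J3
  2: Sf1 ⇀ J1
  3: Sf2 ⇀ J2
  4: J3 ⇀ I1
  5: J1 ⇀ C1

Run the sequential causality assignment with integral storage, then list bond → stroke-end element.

bond 2 stroke at Sf1  (source Sf1 imposes f)
bond 3 stroke at Sf2  (Sf2 fixes flow; stroke at Sf2)
bond 4 stroke at I1  (prefer integral on I1)
bond 1 stroke at J3  (1-jn J3 has f-setter on 4)
bond 0 stroke at J2  (only one effort-in slot at J2)
bond 5 stroke at J1  (J1: last free bond brings effort in)

bond 0 stroke at J2
bond 1 stroke at J3
bond 2 stroke at Sf1
bond 3 stroke at Sf2
bond 4 stroke at I1
bond 5 stroke at J1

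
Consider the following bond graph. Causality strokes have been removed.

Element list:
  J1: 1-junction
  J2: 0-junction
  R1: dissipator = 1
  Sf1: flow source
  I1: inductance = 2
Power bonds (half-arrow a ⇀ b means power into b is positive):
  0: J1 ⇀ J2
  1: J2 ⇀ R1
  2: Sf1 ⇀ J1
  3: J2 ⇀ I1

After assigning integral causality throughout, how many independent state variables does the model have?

1  (I1 all integral)

b2 stroke→Sf1  (Sf1 fixes flow; stroke at Sf1)
b0 stroke→J1  (common-f at J1 fixed by 2)
b3 stroke→I1  (I1 outputs flow p/I1)
b1 stroke→J2  (closing 0-jn rule on J2)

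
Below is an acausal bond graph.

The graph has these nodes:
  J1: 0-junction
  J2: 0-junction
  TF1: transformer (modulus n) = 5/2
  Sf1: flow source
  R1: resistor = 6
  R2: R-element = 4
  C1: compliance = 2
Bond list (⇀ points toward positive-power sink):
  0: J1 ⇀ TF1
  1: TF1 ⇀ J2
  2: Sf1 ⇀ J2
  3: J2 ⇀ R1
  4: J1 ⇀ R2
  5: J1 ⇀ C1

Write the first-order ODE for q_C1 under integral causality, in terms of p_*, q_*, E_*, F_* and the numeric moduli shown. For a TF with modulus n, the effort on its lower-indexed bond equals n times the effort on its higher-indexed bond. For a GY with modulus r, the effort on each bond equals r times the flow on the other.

dq_C1/dt = 2*F_Sf1/5 - 83*q_C1/600

β2 →Sf1  (Sf1 fixes flow; stroke at Sf1)
β5 →J1  (C1 outputs effort q/C1)
β0 →TF1  (common-e at J1 fixed by 5)
β4 →R2  (0-jn J1 has e-setter on 5)
β1 →J2  (TF1 one-in-one-out from 0)
β3 →R1  (J2 effort already set via bond 1)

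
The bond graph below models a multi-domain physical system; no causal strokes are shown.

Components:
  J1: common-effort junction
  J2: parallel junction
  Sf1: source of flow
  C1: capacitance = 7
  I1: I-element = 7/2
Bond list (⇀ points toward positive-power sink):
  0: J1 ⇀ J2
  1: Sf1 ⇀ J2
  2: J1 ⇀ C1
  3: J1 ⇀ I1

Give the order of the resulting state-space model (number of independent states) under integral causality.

2  (C1, I1 all integral)

b1 stroke→Sf1  (Sf1 (Sf) sets flow on bond)
b0 stroke→J2  (J2: last free bond brings effort in)
b2 stroke→J1  (C1 integral (e out))
b3 stroke→I1  (J1: bond 2 brought effort, rest push out)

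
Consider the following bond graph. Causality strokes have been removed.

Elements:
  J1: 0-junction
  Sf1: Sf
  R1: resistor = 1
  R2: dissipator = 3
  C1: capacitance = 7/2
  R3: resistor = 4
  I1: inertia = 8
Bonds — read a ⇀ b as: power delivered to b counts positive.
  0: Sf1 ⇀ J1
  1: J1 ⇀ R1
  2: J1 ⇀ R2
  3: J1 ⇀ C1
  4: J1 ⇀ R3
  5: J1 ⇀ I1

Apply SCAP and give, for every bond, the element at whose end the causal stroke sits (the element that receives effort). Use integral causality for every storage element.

bond 0 |Sf1
bond 1 |R1
bond 2 |R2
bond 3 |J1
bond 4 |R3
bond 5 |I1

#0 →Sf1  (Sf1 fixes flow; stroke at Sf1)
#3 →J1  (C1 outputs effort q/C1)
#1 →R1  (common-e at J1 fixed by 3)
#2 →R2  (common-e at J1 fixed by 3)
#4 →R3  (J1 effort already set via bond 3)
#5 →I1  (J1: bond 3 brought effort, rest push out)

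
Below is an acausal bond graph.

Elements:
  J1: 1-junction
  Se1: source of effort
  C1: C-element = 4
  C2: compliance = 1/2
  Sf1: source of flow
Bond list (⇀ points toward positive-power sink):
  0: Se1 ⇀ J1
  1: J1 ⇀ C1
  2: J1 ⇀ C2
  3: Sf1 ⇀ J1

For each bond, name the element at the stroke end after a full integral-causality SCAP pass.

b0 stroke→J1
b1 stroke→J1
b2 stroke→J1
b3 stroke→Sf1

b0 stroke→J1  (Se1 fixes effort; stroke away)
b3 stroke→Sf1  (source Sf1 imposes f)
b1 stroke→J1  (common-f at J1 fixed by 3)
b2 stroke→J1  (common-f at J1 fixed by 3)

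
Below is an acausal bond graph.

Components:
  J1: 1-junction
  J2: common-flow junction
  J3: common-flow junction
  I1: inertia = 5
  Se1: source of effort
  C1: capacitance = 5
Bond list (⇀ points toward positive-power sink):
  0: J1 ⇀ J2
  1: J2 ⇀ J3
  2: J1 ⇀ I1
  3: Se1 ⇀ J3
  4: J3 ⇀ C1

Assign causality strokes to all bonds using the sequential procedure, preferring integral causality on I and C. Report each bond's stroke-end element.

bond 0 →J1
bond 1 →J2
bond 2 →I1
bond 3 →J3
bond 4 →J3

#3 |J3  (Se1: effort source, stroke at far end)
#2 |I1  (I1: I, integral causality)
#0 |J1  (J1: bond 2 brought flow, rest push out)
#1 |J2  (common-f at J2 fixed by 0)
#4 |J3  (1-jn J3 has f-setter on 1)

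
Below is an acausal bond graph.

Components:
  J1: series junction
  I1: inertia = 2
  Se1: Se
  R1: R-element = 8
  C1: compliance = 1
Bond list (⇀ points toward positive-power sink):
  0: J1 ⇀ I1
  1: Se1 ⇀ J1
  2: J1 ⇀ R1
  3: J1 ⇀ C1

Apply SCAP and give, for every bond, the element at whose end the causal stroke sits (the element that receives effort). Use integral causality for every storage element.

β1 stroke→J1  (Se1 (Se) sets effort on bond)
β0 stroke→I1  (I1: I, integral causality)
β2 stroke→J1  (J1: bond 0 brought flow, rest push out)
β3 stroke→J1  (common-f at J1 fixed by 0)

β0 stroke→I1
β1 stroke→J1
β2 stroke→J1
β3 stroke→J1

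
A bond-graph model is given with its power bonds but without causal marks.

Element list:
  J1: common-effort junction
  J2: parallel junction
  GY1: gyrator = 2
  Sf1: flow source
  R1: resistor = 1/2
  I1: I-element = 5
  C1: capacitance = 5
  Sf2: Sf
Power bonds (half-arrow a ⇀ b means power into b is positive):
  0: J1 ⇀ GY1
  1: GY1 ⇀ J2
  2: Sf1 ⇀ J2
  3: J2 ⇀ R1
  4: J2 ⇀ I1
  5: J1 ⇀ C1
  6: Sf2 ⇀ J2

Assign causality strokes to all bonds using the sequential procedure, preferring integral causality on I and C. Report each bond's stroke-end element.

bond 0 |GY1
bond 1 |GY1
bond 2 |Sf1
bond 3 |J2
bond 4 |I1
bond 5 |J1
bond 6 |Sf2

b2 stroke→Sf1  (Sf1 (Sf) sets flow on bond)
b6 stroke→Sf2  (Sf2: flow source, stroke at near end)
b4 stroke→I1  (I1 integral (f out))
b5 stroke→J1  (C1 outputs effort q/C1)
b0 stroke→GY1  (J1: bond 5 brought effort, rest push out)
b1 stroke→GY1  (GY1: gyrator matches bond 0)
b3 stroke→J2  (closing 0-jn rule on J2)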